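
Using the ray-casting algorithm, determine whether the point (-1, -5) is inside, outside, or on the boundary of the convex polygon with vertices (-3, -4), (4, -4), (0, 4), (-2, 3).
The point (-1, -5) lies strictly outside the polygon

Cast a horizontal ray to the right from the query point and count how many polygon edges it crosses (each edge strictly once or zero times, handled with the usual half-open convention). 
Parity of crossings → even ⇒ outside.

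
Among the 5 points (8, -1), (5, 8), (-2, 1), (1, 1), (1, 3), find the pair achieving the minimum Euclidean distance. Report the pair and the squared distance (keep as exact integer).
Pair = ((1, 1), (1, 3)); squared distance = 4

Compute all C(5, 2) = 10 pairwise squared distances (x_i − x_j)² + (y_i − y_j)². The minimum is 4, attained by the pair ((1, 1), (1, 3)).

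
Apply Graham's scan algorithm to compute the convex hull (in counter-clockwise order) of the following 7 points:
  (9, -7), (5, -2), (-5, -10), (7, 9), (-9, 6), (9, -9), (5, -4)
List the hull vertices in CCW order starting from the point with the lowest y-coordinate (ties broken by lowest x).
Hull (CCW) = [(-5, -10), (9, -9), (9, -7), (7, 9), (-9, 6)]

Graham scan procedure:
  1. Find the pivot p₀ = point with lowest y (tie → lowest x): (-5, -10).
  2. Sort the remaining points by polar angle around p₀.
  3. Walk through sorted points, maintaining a stack; pop the top while the last three entries make a non-left turn (cross product ≤ 0).
  4. Final stack is the convex hull in CCW order: (-5, -10), (9, -9), (9, -7), (7, 9), (-9, 6).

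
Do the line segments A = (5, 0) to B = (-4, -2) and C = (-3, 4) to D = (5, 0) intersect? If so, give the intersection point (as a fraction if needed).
Yes; intersection at (5, 0) (t = 0 on AB, s = 1 on CD)

Parametrize AB as A + t(B − A) = (5 + -9 t, 0 + -2 t) and CD as C + s(D − C) = (-3 + 8 s, 4 + -4 s). Solve the linear system for (t, s). Determinant = -52 ≠ 0, so a unique intersection of the containing lines exists. Solution: t = 0, s = 1 — both in [0, 1], so the segments cross. Intersection point: (5, 0).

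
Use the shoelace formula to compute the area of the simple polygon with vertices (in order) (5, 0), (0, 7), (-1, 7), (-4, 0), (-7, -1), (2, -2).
Area = 50

Shoelace formula: Area = (1/2) |Σ_i (x_i · y_{i+1} − x_{i+1} · y_i)| (indices mod n). Compute each cross term:
  (5)(7) − (0)(0) = 35
  (0)(7) − (-1)(7) = 7
  (-1)(0) − (-4)(7) = 28
  (-4)(-1) − (-7)(0) = 4
  (-7)(-2) − (2)(-1) = 16
  (2)(0) − (5)(-2) = 10
Sum = 100, so (signed) Area = 100/2 = 50, |Area| = 50.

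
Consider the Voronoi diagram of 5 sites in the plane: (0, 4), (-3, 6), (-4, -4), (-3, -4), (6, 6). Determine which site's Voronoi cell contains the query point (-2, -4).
Nearest site = (-3, -4)

The Voronoi cell of site s contains exactly those query points closer to s than to any other site. Compute squared distances from q = (-2, -4) to each site:
  (-3 − -2)² + (-4 − -4)² = 1
  (-4 − -2)² + (-4 − -4)² = 4
  (0 − -2)² + (4 − -4)² = 68
  (-3 − -2)² + (6 − -4)² = 101
  (6 − -2)² + (6 − -4)² = 164
Minimum is attained by (-3, -4), so q lies in its Voronoi cell.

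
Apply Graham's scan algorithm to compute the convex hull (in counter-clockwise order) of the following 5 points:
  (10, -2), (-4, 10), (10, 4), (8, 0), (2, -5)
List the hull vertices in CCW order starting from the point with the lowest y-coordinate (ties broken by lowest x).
Hull (CCW) = [(2, -5), (10, -2), (10, 4), (-4, 10)]

Graham scan procedure:
  1. Find the pivot p₀ = point with lowest y (tie → lowest x): (2, -5).
  2. Sort the remaining points by polar angle around p₀.
  3. Walk through sorted points, maintaining a stack; pop the top while the last three entries make a non-left turn (cross product ≤ 0).
  4. Final stack is the convex hull in CCW order: (2, -5), (10, -2), (10, 4), (-4, 10).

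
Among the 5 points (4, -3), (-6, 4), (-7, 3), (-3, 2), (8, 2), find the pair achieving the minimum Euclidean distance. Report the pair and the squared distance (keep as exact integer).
Pair = ((-6, 4), (-7, 3)); squared distance = 2

Compute all C(5, 2) = 10 pairwise squared distances (x_i − x_j)² + (y_i − y_j)². The minimum is 2, attained by the pair ((-6, 4), (-7, 3)).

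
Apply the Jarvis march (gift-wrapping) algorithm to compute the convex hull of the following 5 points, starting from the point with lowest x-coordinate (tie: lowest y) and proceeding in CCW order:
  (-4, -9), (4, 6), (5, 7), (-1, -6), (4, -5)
Hull (CCW) = [(-4, -9), (4, -5), (5, 7), (4, 6)]

Jarvis march: at each step, from the current hull vertex p, select the next vertex q as the point such that every other point lies strictly to the left of (or on) the directed line p → q. (Equivalently: for every other point r, the cross product (q − p) × (r − p) ≥ 0.)
Starting point (lowest x, tie lowest y): (-4, -9). Wrap until returning to start. Resulting hull: (-4, -9), (4, -5), (5, 7), (4, 6).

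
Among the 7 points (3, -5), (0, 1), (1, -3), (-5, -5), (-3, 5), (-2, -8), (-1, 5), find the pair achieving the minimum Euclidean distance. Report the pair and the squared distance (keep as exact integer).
Pair = ((-3, 5), (-1, 5)); squared distance = 4

Compute all C(7, 2) = 21 pairwise squared distances (x_i − x_j)² + (y_i − y_j)². The minimum is 4, attained by the pair ((-3, 5), (-1, 5)).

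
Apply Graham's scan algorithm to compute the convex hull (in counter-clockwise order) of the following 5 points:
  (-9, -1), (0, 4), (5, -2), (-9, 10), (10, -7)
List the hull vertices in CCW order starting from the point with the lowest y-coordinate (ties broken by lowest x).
Hull (CCW) = [(10, -7), (0, 4), (-9, 10), (-9, -1)]

Graham scan procedure:
  1. Find the pivot p₀ = point with lowest y (tie → lowest x): (10, -7).
  2. Sort the remaining points by polar angle around p₀.
  3. Walk through sorted points, maintaining a stack; pop the top while the last three entries make a non-left turn (cross product ≤ 0).
  4. Final stack is the convex hull in CCW order: (10, -7), (0, 4), (-9, 10), (-9, -1).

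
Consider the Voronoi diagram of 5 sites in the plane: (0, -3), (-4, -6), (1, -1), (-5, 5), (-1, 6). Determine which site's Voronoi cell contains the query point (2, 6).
Nearest site = (-1, 6)

The Voronoi cell of site s contains exactly those query points closer to s than to any other site. Compute squared distances from q = (2, 6) to each site:
  (-1 − 2)² + (6 − 6)² = 9
  (-5 − 2)² + (5 − 6)² = 50
  (1 − 2)² + (-1 − 6)² = 50
  (0 − 2)² + (-3 − 6)² = 85
  (-4 − 2)² + (-6 − 6)² = 180
Minimum is attained by (-1, 6), so q lies in its Voronoi cell.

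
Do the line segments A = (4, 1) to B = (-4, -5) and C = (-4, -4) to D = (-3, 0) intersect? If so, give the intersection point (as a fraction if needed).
No (intersection of containing lines falls outside at least one segment)

Parametrize and solve: t = 27/26, s = -4/13. At least one of these is outside [0, 1], so the segments do not intersect.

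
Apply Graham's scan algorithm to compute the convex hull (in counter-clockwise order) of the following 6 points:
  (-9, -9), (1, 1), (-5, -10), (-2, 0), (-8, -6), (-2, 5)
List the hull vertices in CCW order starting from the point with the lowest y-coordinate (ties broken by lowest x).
Hull (CCW) = [(-5, -10), (1, 1), (-2, 5), (-8, -6), (-9, -9)]

Graham scan procedure:
  1. Find the pivot p₀ = point with lowest y (tie → lowest x): (-5, -10).
  2. Sort the remaining points by polar angle around p₀.
  3. Walk through sorted points, maintaining a stack; pop the top while the last three entries make a non-left turn (cross product ≤ 0).
  4. Final stack is the convex hull in CCW order: (-5, -10), (1, 1), (-2, 5), (-8, -6), (-9, -9).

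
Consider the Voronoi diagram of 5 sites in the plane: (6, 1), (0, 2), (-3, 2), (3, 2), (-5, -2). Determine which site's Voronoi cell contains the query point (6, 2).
Nearest site = (6, 1)

The Voronoi cell of site s contains exactly those query points closer to s than to any other site. Compute squared distances from q = (6, 2) to each site:
  (6 − 6)² + (1 − 2)² = 1
  (3 − 6)² + (2 − 2)² = 9
  (0 − 6)² + (2 − 2)² = 36
  (-3 − 6)² + (2 − 2)² = 81
  (-5 − 6)² + (-2 − 2)² = 137
Minimum is attained by (6, 1), so q lies in its Voronoi cell.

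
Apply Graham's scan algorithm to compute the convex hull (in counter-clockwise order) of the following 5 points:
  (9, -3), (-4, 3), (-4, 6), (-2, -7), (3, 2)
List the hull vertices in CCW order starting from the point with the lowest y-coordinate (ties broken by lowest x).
Hull (CCW) = [(-2, -7), (9, -3), (3, 2), (-4, 6), (-4, 3)]

Graham scan procedure:
  1. Find the pivot p₀ = point with lowest y (tie → lowest x): (-2, -7).
  2. Sort the remaining points by polar angle around p₀.
  3. Walk through sorted points, maintaining a stack; pop the top while the last three entries make a non-left turn (cross product ≤ 0).
  4. Final stack is the convex hull in CCW order: (-2, -7), (9, -3), (3, 2), (-4, 6), (-4, 3).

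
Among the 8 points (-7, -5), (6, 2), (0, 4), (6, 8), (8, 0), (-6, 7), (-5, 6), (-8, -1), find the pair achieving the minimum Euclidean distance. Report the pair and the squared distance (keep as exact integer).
Pair = ((-6, 7), (-5, 6)); squared distance = 2

Compute all C(8, 2) = 28 pairwise squared distances (x_i − x_j)² + (y_i − y_j)². The minimum is 2, attained by the pair ((-6, 7), (-5, 6)).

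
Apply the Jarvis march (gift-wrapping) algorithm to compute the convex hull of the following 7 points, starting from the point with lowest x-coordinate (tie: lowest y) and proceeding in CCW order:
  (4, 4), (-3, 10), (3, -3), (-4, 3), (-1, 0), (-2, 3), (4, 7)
Hull (CCW) = [(-4, 3), (-1, 0), (3, -3), (4, 4), (4, 7), (-3, 10)]

Jarvis march: at each step, from the current hull vertex p, select the next vertex q as the point such that every other point lies strictly to the left of (or on) the directed line p → q. (Equivalently: for every other point r, the cross product (q − p) × (r − p) ≥ 0.)
Starting point (lowest x, tie lowest y): (-4, 3). Wrap until returning to start. Resulting hull: (-4, 3), (-1, 0), (3, -3), (4, 4), (4, 7), (-3, 10).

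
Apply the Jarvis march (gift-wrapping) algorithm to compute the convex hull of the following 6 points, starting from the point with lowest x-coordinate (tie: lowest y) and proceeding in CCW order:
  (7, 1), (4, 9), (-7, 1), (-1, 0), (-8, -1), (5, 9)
Hull (CCW) = [(-8, -1), (7, 1), (5, 9), (4, 9), (-7, 1)]

Jarvis march: at each step, from the current hull vertex p, select the next vertex q as the point such that every other point lies strictly to the left of (or on) the directed line p → q. (Equivalently: for every other point r, the cross product (q − p) × (r − p) ≥ 0.)
Starting point (lowest x, tie lowest y): (-8, -1). Wrap until returning to start. Resulting hull: (-8, -1), (7, 1), (5, 9), (4, 9), (-7, 1).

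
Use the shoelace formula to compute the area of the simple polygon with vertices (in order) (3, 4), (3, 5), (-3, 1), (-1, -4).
Area = 21

Shoelace formula: Area = (1/2) |Σ_i (x_i · y_{i+1} − x_{i+1} · y_i)| (indices mod n). Compute each cross term:
  (3)(5) − (3)(4) = 3
  (3)(1) − (-3)(5) = 18
  (-3)(-4) − (-1)(1) = 13
  (-1)(4) − (3)(-4) = 8
Sum = 42, so (signed) Area = 42/2 = 21, |Area| = 21.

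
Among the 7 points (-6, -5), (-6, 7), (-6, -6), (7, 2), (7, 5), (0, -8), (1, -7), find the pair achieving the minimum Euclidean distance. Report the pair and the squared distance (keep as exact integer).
Pair = ((-6, -5), (-6, -6)); squared distance = 1

Compute all C(7, 2) = 21 pairwise squared distances (x_i − x_j)² + (y_i − y_j)². The minimum is 1, attained by the pair ((-6, -5), (-6, -6)).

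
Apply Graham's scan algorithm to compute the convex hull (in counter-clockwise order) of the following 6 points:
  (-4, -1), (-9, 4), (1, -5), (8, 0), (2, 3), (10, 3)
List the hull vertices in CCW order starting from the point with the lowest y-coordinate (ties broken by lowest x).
Hull (CCW) = [(1, -5), (8, 0), (10, 3), (-9, 4), (-4, -1)]

Graham scan procedure:
  1. Find the pivot p₀ = point with lowest y (tie → lowest x): (1, -5).
  2. Sort the remaining points by polar angle around p₀.
  3. Walk through sorted points, maintaining a stack; pop the top while the last three entries make a non-left turn (cross product ≤ 0).
  4. Final stack is the convex hull in CCW order: (1, -5), (8, 0), (10, 3), (-9, 4), (-4, -1).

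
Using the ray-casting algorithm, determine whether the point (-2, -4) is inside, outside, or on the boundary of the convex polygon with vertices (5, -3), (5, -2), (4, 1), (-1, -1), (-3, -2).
The point (-2, -4) lies strictly outside the polygon

Cast a horizontal ray to the right from the query point and count how many polygon edges it crosses (each edge strictly once or zero times, handled with the usual half-open convention). 
Parity of crossings → even ⇒ outside.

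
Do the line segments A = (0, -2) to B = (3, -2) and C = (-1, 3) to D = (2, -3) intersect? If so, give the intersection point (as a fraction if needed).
Yes; intersection at (3/2, -2) (t = 1/2 on AB, s = 5/6 on CD)

Parametrize AB as A + t(B − A) = (0 + 3 t, -2 + 0 t) and CD as C + s(D − C) = (-1 + 3 s, 3 + -6 s). Solve the linear system for (t, s). Determinant = 18 ≠ 0, so a unique intersection of the containing lines exists. Solution: t = 1/2, s = 5/6 — both in [0, 1], so the segments cross. Intersection point: (3/2, -2).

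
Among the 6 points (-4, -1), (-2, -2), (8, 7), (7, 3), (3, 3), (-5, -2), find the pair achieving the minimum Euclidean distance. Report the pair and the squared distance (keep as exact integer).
Pair = ((-4, -1), (-5, -2)); squared distance = 2

Compute all C(6, 2) = 15 pairwise squared distances (x_i − x_j)² + (y_i − y_j)². The minimum is 2, attained by the pair ((-4, -1), (-5, -2)).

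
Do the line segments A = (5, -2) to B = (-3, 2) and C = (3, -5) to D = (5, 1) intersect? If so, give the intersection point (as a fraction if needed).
Yes; intersection at (29/7, -11/7) (t = 3/28 on AB, s = 4/7 on CD)

Parametrize AB as A + t(B − A) = (5 + -8 t, -2 + 4 t) and CD as C + s(D − C) = (3 + 2 s, -5 + 6 s). Solve the linear system for (t, s). Determinant = 56 ≠ 0, so a unique intersection of the containing lines exists. Solution: t = 3/28, s = 4/7 — both in [0, 1], so the segments cross. Intersection point: (29/7, -11/7).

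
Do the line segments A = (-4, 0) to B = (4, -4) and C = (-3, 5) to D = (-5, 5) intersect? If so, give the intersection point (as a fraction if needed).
No (intersection of containing lines falls outside at least one segment)

Parametrize and solve: t = -5/4, s = 11/2. At least one of these is outside [0, 1], so the segments do not intersect.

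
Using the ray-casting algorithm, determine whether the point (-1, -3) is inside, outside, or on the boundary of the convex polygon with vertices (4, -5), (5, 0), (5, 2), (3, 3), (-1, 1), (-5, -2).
The point (-1, -3) lies strictly inside the polygon

Cast a horizontal ray to the right from the query point and count how many polygon edges it crosses (each edge strictly once or zero times, handled with the usual half-open convention). 
Parity of crossings → odd ⇒ inside.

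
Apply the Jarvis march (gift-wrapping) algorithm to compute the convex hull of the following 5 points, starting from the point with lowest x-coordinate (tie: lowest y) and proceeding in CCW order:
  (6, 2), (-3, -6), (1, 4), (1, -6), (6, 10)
Hull (CCW) = [(-3, -6), (1, -6), (6, 2), (6, 10), (1, 4)]

Jarvis march: at each step, from the current hull vertex p, select the next vertex q as the point such that every other point lies strictly to the left of (or on) the directed line p → q. (Equivalently: for every other point r, the cross product (q − p) × (r − p) ≥ 0.)
Starting point (lowest x, tie lowest y): (-3, -6). Wrap until returning to start. Resulting hull: (-3, -6), (1, -6), (6, 2), (6, 10), (1, 4).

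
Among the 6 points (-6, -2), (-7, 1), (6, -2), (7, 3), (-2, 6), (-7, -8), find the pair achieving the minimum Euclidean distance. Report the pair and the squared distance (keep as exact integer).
Pair = ((-6, -2), (-7, 1)); squared distance = 10

Compute all C(6, 2) = 15 pairwise squared distances (x_i − x_j)² + (y_i − y_j)². The minimum is 10, attained by the pair ((-6, -2), (-7, 1)).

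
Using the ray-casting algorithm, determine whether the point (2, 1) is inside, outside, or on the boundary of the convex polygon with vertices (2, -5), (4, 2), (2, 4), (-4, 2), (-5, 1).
The point (2, 1) lies strictly inside the polygon

Cast a horizontal ray to the right from the query point and count how many polygon edges it crosses (each edge strictly once or zero times, handled with the usual half-open convention). 
Parity of crossings → odd ⇒ inside.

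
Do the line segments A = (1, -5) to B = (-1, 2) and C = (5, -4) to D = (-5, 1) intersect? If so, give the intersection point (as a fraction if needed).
Yes; intersection at (0, -3/2) (t = 1/2 on AB, s = 1/2 on CD)

Parametrize AB as A + t(B − A) = (1 + -2 t, -5 + 7 t) and CD as C + s(D − C) = (5 + -10 s, -4 + 5 s). Solve the linear system for (t, s). Determinant = -60 ≠ 0, so a unique intersection of the containing lines exists. Solution: t = 1/2, s = 1/2 — both in [0, 1], so the segments cross. Intersection point: (0, -3/2).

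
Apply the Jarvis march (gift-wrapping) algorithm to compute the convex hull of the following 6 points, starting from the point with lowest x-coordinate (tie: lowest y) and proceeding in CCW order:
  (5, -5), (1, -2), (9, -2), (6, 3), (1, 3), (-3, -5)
Hull (CCW) = [(-3, -5), (5, -5), (9, -2), (6, 3), (1, 3)]

Jarvis march: at each step, from the current hull vertex p, select the next vertex q as the point such that every other point lies strictly to the left of (or on) the directed line p → q. (Equivalently: for every other point r, the cross product (q − p) × (r − p) ≥ 0.)
Starting point (lowest x, tie lowest y): (-3, -5). Wrap until returning to start. Resulting hull: (-3, -5), (5, -5), (9, -2), (6, 3), (1, 3).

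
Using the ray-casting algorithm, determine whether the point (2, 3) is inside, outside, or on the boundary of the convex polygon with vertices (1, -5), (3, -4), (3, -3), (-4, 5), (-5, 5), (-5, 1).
The point (2, 3) lies strictly outside the polygon

Cast a horizontal ray to the right from the query point and count how many polygon edges it crosses (each edge strictly once or zero times, handled with the usual half-open convention). 
Parity of crossings → even ⇒ outside.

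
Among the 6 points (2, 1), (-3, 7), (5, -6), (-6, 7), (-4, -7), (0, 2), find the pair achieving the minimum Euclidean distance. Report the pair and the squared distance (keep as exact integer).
Pair = ((2, 1), (0, 2)); squared distance = 5

Compute all C(6, 2) = 15 pairwise squared distances (x_i − x_j)² + (y_i − y_j)². The minimum is 5, attained by the pair ((2, 1), (0, 2)).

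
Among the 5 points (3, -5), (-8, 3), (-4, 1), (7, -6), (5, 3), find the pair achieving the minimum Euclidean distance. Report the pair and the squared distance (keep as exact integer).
Pair = ((3, -5), (7, -6)); squared distance = 17

Compute all C(5, 2) = 10 pairwise squared distances (x_i − x_j)² + (y_i − y_j)². The minimum is 17, attained by the pair ((3, -5), (7, -6)).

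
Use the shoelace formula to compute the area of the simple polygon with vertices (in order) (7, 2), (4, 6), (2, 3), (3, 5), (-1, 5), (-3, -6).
Area = 56

Shoelace formula: Area = (1/2) |Σ_i (x_i · y_{i+1} − x_{i+1} · y_i)| (indices mod n). Compute each cross term:
  (7)(6) − (4)(2) = 34
  (4)(3) − (2)(6) = 0
  (2)(5) − (3)(3) = 1
  (3)(5) − (-1)(5) = 20
  (-1)(-6) − (-3)(5) = 21
  (-3)(2) − (7)(-6) = 36
Sum = 112, so (signed) Area = 112/2 = 56, |Area| = 56.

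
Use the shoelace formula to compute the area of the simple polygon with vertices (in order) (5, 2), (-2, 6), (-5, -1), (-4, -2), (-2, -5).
Area = 109/2

Shoelace formula: Area = (1/2) |Σ_i (x_i · y_{i+1} − x_{i+1} · y_i)| (indices mod n). Compute each cross term:
  (5)(6) − (-2)(2) = 34
  (-2)(-1) − (-5)(6) = 32
  (-5)(-2) − (-4)(-1) = 6
  (-4)(-5) − (-2)(-2) = 16
  (-2)(2) − (5)(-5) = 21
Sum = 109, so (signed) Area = 109/2 = 109/2, |Area| = 109/2.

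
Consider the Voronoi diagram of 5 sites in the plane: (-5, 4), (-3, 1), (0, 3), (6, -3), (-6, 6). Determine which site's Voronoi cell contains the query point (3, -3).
Nearest site = (6, -3)

The Voronoi cell of site s contains exactly those query points closer to s than to any other site. Compute squared distances from q = (3, -3) to each site:
  (6 − 3)² + (-3 − -3)² = 9
  (0 − 3)² + (3 − -3)² = 45
  (-3 − 3)² + (1 − -3)² = 52
  (-5 − 3)² + (4 − -3)² = 113
  (-6 − 3)² + (6 − -3)² = 162
Minimum is attained by (6, -3), so q lies in its Voronoi cell.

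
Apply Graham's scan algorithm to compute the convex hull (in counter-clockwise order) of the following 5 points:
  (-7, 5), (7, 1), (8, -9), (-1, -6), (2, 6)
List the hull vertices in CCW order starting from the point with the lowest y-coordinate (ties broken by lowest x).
Hull (CCW) = [(8, -9), (7, 1), (2, 6), (-7, 5), (-1, -6)]

Graham scan procedure:
  1. Find the pivot p₀ = point with lowest y (tie → lowest x): (8, -9).
  2. Sort the remaining points by polar angle around p₀.
  3. Walk through sorted points, maintaining a stack; pop the top while the last three entries make a non-left turn (cross product ≤ 0).
  4. Final stack is the convex hull in CCW order: (8, -9), (7, 1), (2, 6), (-7, 5), (-1, -6).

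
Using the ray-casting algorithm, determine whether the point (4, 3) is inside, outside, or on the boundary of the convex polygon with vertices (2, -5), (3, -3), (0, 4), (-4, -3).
The point (4, 3) lies strictly outside the polygon

Cast a horizontal ray to the right from the query point and count how many polygon edges it crosses (each edge strictly once or zero times, handled with the usual half-open convention). 
Parity of crossings → even ⇒ outside.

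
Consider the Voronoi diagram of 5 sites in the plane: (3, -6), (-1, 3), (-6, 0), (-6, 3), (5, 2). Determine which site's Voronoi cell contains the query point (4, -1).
Nearest site = (5, 2)

The Voronoi cell of site s contains exactly those query points closer to s than to any other site. Compute squared distances from q = (4, -1) to each site:
  (5 − 4)² + (2 − -1)² = 10
  (3 − 4)² + (-6 − -1)² = 26
  (-1 − 4)² + (3 − -1)² = 41
  (-6 − 4)² + (0 − -1)² = 101
  (-6 − 4)² + (3 − -1)² = 116
Minimum is attained by (5, 2), so q lies in its Voronoi cell.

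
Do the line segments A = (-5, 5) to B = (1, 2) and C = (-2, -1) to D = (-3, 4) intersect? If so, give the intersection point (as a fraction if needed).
Yes; intersection at (-3, 4) (t = 1/3 on AB, s = 1 on CD)

Parametrize AB as A + t(B − A) = (-5 + 6 t, 5 + -3 t) and CD as C + s(D − C) = (-2 + -1 s, -1 + 5 s). Solve the linear system for (t, s). Determinant = -27 ≠ 0, so a unique intersection of the containing lines exists. Solution: t = 1/3, s = 1 — both in [0, 1], so the segments cross. Intersection point: (-3, 4).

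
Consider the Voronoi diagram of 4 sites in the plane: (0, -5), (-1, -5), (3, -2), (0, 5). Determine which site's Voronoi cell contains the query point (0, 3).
Nearest site = (0, 5)

The Voronoi cell of site s contains exactly those query points closer to s than to any other site. Compute squared distances from q = (0, 3) to each site:
  (0 − 0)² + (5 − 3)² = 4
  (3 − 0)² + (-2 − 3)² = 34
  (0 − 0)² + (-5 − 3)² = 64
  (-1 − 0)² + (-5 − 3)² = 65
Minimum is attained by (0, 5), so q lies in its Voronoi cell.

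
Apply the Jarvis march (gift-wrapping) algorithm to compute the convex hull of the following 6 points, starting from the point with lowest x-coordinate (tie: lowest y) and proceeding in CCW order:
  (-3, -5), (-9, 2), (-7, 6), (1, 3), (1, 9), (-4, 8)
Hull (CCW) = [(-9, 2), (-3, -5), (1, 3), (1, 9), (-4, 8), (-7, 6)]

Jarvis march: at each step, from the current hull vertex p, select the next vertex q as the point such that every other point lies strictly to the left of (or on) the directed line p → q. (Equivalently: for every other point r, the cross product (q − p) × (r − p) ≥ 0.)
Starting point (lowest x, tie lowest y): (-9, 2). Wrap until returning to start. Resulting hull: (-9, 2), (-3, -5), (1, 3), (1, 9), (-4, 8), (-7, 6).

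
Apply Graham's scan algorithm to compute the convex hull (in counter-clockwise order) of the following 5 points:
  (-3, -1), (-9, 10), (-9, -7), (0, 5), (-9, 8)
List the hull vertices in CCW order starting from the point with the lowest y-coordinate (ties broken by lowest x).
Hull (CCW) = [(-9, -7), (-3, -1), (0, 5), (-9, 10)]

Graham scan procedure:
  1. Find the pivot p₀ = point with lowest y (tie → lowest x): (-9, -7).
  2. Sort the remaining points by polar angle around p₀.
  3. Walk through sorted points, maintaining a stack; pop the top while the last three entries make a non-left turn (cross product ≤ 0).
  4. Final stack is the convex hull in CCW order: (-9, -7), (-3, -1), (0, 5), (-9, 10).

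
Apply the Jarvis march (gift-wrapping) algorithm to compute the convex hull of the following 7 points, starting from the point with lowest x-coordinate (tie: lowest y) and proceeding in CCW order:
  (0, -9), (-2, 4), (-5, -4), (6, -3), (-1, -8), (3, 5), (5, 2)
Hull (CCW) = [(-5, -4), (0, -9), (6, -3), (5, 2), (3, 5), (-2, 4)]

Jarvis march: at each step, from the current hull vertex p, select the next vertex q as the point such that every other point lies strictly to the left of (or on) the directed line p → q. (Equivalently: for every other point r, the cross product (q − p) × (r − p) ≥ 0.)
Starting point (lowest x, tie lowest y): (-5, -4). Wrap until returning to start. Resulting hull: (-5, -4), (0, -9), (6, -3), (5, 2), (3, 5), (-2, 4).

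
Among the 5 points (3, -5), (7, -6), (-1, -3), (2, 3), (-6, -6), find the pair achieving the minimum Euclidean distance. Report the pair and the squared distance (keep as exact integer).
Pair = ((3, -5), (7, -6)); squared distance = 17

Compute all C(5, 2) = 10 pairwise squared distances (x_i − x_j)² + (y_i − y_j)². The minimum is 17, attained by the pair ((3, -5), (7, -6)).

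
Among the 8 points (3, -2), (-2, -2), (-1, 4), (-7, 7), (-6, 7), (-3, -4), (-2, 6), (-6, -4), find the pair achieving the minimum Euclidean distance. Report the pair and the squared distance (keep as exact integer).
Pair = ((-7, 7), (-6, 7)); squared distance = 1

Compute all C(8, 2) = 28 pairwise squared distances (x_i − x_j)² + (y_i − y_j)². The minimum is 1, attained by the pair ((-7, 7), (-6, 7)).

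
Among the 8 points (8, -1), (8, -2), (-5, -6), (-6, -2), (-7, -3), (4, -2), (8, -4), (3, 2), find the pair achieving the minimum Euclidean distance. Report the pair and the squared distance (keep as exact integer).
Pair = ((8, -1), (8, -2)); squared distance = 1

Compute all C(8, 2) = 28 pairwise squared distances (x_i − x_j)² + (y_i − y_j)². The minimum is 1, attained by the pair ((8, -1), (8, -2)).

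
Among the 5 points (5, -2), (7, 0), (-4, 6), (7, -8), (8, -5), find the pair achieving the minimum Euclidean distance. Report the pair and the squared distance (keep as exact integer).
Pair = ((5, -2), (7, 0)); squared distance = 8

Compute all C(5, 2) = 10 pairwise squared distances (x_i − x_j)² + (y_i − y_j)². The minimum is 8, attained by the pair ((5, -2), (7, 0)).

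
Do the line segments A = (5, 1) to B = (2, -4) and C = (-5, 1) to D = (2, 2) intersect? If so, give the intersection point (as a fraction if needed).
No (intersection of containing lines falls outside at least one segment)

Parametrize and solve: t = -5/16, s = 25/16. At least one of these is outside [0, 1], so the segments do not intersect.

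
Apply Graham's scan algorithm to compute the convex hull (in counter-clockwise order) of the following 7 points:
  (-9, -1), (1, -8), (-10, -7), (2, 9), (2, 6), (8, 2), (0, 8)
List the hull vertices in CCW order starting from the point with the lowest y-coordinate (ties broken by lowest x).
Hull (CCW) = [(1, -8), (8, 2), (2, 9), (0, 8), (-9, -1), (-10, -7)]

Graham scan procedure:
  1. Find the pivot p₀ = point with lowest y (tie → lowest x): (1, -8).
  2. Sort the remaining points by polar angle around p₀.
  3. Walk through sorted points, maintaining a stack; pop the top while the last three entries make a non-left turn (cross product ≤ 0).
  4. Final stack is the convex hull in CCW order: (1, -8), (8, 2), (2, 9), (0, 8), (-9, -1), (-10, -7).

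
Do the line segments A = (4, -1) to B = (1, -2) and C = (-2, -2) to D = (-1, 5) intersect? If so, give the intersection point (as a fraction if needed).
No (intersection of containing lines falls outside at least one segment)

Parametrize and solve: t = 41/20, s = -3/20. At least one of these is outside [0, 1], so the segments do not intersect.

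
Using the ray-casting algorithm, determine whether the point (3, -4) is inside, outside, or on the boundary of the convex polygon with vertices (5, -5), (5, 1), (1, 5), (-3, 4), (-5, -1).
The point (3, -4) lies strictly inside the polygon

Cast a horizontal ray to the right from the query point and count how many polygon edges it crosses (each edge strictly once or zero times, handled with the usual half-open convention). 
Parity of crossings → odd ⇒ inside.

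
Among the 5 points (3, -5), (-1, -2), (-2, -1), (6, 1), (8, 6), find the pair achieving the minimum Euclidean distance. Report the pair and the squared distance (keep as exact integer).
Pair = ((-1, -2), (-2, -1)); squared distance = 2

Compute all C(5, 2) = 10 pairwise squared distances (x_i − x_j)² + (y_i − y_j)². The minimum is 2, attained by the pair ((-1, -2), (-2, -1)).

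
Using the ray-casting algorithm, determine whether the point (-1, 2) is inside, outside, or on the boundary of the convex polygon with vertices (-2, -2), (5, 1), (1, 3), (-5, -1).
The point (-1, 2) lies strictly outside the polygon

Cast a horizontal ray to the right from the query point and count how many polygon edges it crosses (each edge strictly once or zero times, handled with the usual half-open convention). 
Parity of crossings → even ⇒ outside.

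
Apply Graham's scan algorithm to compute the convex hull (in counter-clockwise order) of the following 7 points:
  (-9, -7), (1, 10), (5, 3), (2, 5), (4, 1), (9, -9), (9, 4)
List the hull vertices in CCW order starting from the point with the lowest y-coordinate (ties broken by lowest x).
Hull (CCW) = [(9, -9), (9, 4), (1, 10), (-9, -7)]

Graham scan procedure:
  1. Find the pivot p₀ = point with lowest y (tie → lowest x): (9, -9).
  2. Sort the remaining points by polar angle around p₀.
  3. Walk through sorted points, maintaining a stack; pop the top while the last three entries make a non-left turn (cross product ≤ 0).
  4. Final stack is the convex hull in CCW order: (9, -9), (9, 4), (1, 10), (-9, -7).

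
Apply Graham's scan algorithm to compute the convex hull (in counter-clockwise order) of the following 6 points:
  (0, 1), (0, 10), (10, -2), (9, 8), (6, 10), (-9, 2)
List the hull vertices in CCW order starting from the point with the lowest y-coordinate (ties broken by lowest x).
Hull (CCW) = [(10, -2), (9, 8), (6, 10), (0, 10), (-9, 2)]

Graham scan procedure:
  1. Find the pivot p₀ = point with lowest y (tie → lowest x): (10, -2).
  2. Sort the remaining points by polar angle around p₀.
  3. Walk through sorted points, maintaining a stack; pop the top while the last three entries make a non-left turn (cross product ≤ 0).
  4. Final stack is the convex hull in CCW order: (10, -2), (9, 8), (6, 10), (0, 10), (-9, 2).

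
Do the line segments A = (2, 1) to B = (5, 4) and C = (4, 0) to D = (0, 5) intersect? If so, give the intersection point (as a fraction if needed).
Yes; intersection at (8/3, 5/3) (t = 2/9 on AB, s = 1/3 on CD)

Parametrize AB as A + t(B − A) = (2 + 3 t, 1 + 3 t) and CD as C + s(D − C) = (4 + -4 s, 0 + 5 s). Solve the linear system for (t, s). Determinant = -27 ≠ 0, so a unique intersection of the containing lines exists. Solution: t = 2/9, s = 1/3 — both in [0, 1], so the segments cross. Intersection point: (8/3, 5/3).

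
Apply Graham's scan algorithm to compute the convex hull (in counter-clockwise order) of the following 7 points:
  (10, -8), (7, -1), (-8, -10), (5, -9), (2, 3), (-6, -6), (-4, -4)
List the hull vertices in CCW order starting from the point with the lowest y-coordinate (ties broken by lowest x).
Hull (CCW) = [(-8, -10), (5, -9), (10, -8), (7, -1), (2, 3), (-6, -6)]

Graham scan procedure:
  1. Find the pivot p₀ = point with lowest y (tie → lowest x): (-8, -10).
  2. Sort the remaining points by polar angle around p₀.
  3. Walk through sorted points, maintaining a stack; pop the top while the last three entries make a non-left turn (cross product ≤ 0).
  4. Final stack is the convex hull in CCW order: (-8, -10), (5, -9), (10, -8), (7, -1), (2, 3), (-6, -6).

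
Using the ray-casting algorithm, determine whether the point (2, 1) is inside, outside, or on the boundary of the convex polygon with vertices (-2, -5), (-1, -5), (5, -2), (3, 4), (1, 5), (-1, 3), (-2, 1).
The point (2, 1) lies strictly inside the polygon

Cast a horizontal ray to the right from the query point and count how many polygon edges it crosses (each edge strictly once or zero times, handled with the usual half-open convention). 
Parity of crossings → odd ⇒ inside.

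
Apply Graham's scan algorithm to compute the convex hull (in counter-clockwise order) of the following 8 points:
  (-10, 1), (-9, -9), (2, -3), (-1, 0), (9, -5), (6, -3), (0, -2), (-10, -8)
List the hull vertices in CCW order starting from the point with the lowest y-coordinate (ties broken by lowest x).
Hull (CCW) = [(-9, -9), (9, -5), (6, -3), (-1, 0), (-10, 1), (-10, -8)]

Graham scan procedure:
  1. Find the pivot p₀ = point with lowest y (tie → lowest x): (-9, -9).
  2. Sort the remaining points by polar angle around p₀.
  3. Walk through sorted points, maintaining a stack; pop the top while the last three entries make a non-left turn (cross product ≤ 0).
  4. Final stack is the convex hull in CCW order: (-9, -9), (9, -5), (6, -3), (-1, 0), (-10, 1), (-10, -8).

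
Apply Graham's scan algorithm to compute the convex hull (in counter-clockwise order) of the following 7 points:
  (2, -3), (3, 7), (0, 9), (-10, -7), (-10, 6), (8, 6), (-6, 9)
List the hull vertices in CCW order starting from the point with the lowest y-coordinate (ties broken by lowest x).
Hull (CCW) = [(-10, -7), (2, -3), (8, 6), (0, 9), (-6, 9), (-10, 6)]

Graham scan procedure:
  1. Find the pivot p₀ = point with lowest y (tie → lowest x): (-10, -7).
  2. Sort the remaining points by polar angle around p₀.
  3. Walk through sorted points, maintaining a stack; pop the top while the last three entries make a non-left turn (cross product ≤ 0).
  4. Final stack is the convex hull in CCW order: (-10, -7), (2, -3), (8, 6), (0, 9), (-6, 9), (-10, 6).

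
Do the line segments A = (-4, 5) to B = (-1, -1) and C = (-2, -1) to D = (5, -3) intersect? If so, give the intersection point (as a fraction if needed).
No (intersection of containing lines falls outside at least one segment)

Parametrize and solve: t = 19/18, s = 1/6. At least one of these is outside [0, 1], so the segments do not intersect.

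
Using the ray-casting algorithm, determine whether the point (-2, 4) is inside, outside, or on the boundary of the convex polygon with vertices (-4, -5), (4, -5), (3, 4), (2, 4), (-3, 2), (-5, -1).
The point (-2, 4) lies strictly outside the polygon

Cast a horizontal ray to the right from the query point and count how many polygon edges it crosses (each edge strictly once or zero times, handled with the usual half-open convention). 
Parity of crossings → even ⇒ outside.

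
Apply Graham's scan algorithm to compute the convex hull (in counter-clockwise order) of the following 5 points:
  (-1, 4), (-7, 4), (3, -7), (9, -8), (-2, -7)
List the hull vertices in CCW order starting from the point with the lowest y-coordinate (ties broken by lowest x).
Hull (CCW) = [(9, -8), (-1, 4), (-7, 4), (-2, -7)]

Graham scan procedure:
  1. Find the pivot p₀ = point with lowest y (tie → lowest x): (9, -8).
  2. Sort the remaining points by polar angle around p₀.
  3. Walk through sorted points, maintaining a stack; pop the top while the last three entries make a non-left turn (cross product ≤ 0).
  4. Final stack is the convex hull in CCW order: (9, -8), (-1, 4), (-7, 4), (-2, -7).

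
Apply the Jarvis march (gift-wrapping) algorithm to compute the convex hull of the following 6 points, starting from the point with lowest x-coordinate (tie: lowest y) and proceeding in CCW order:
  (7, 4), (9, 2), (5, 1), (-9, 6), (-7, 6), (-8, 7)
Hull (CCW) = [(-9, 6), (5, 1), (9, 2), (7, 4), (-8, 7)]

Jarvis march: at each step, from the current hull vertex p, select the next vertex q as the point such that every other point lies strictly to the left of (or on) the directed line p → q. (Equivalently: for every other point r, the cross product (q − p) × (r − p) ≥ 0.)
Starting point (lowest x, tie lowest y): (-9, 6). Wrap until returning to start. Resulting hull: (-9, 6), (5, 1), (9, 2), (7, 4), (-8, 7).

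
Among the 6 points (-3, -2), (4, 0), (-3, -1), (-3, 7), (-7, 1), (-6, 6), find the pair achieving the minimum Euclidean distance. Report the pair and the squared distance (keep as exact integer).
Pair = ((-3, -2), (-3, -1)); squared distance = 1

Compute all C(6, 2) = 15 pairwise squared distances (x_i − x_j)² + (y_i − y_j)². The minimum is 1, attained by the pair ((-3, -2), (-3, -1)).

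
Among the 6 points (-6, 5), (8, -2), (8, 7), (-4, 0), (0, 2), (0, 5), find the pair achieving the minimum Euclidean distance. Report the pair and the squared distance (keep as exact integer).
Pair = ((0, 2), (0, 5)); squared distance = 9

Compute all C(6, 2) = 15 pairwise squared distances (x_i − x_j)² + (y_i − y_j)². The minimum is 9, attained by the pair ((0, 2), (0, 5)).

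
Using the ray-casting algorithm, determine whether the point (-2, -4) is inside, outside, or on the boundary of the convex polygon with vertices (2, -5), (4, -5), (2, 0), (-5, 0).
The point (-2, -4) lies strictly outside the polygon

Cast a horizontal ray to the right from the query point and count how many polygon edges it crosses (each edge strictly once or zero times, handled with the usual half-open convention). 
Parity of crossings → even ⇒ outside.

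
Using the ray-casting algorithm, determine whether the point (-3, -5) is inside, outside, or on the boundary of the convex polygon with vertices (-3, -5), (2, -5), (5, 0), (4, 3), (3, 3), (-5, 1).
The point (-3, -5) lies on the polygon boundary

Boundary check: the query satisfies the collinearity and bounding-box conditions for some polygon edge, so it lies exactly on the boundary.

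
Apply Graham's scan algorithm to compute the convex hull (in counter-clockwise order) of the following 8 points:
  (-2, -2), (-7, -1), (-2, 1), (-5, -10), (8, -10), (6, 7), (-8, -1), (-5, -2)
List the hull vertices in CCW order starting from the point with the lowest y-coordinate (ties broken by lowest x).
Hull (CCW) = [(-5, -10), (8, -10), (6, 7), (-8, -1)]

Graham scan procedure:
  1. Find the pivot p₀ = point with lowest y (tie → lowest x): (-5, -10).
  2. Sort the remaining points by polar angle around p₀.
  3. Walk through sorted points, maintaining a stack; pop the top while the last three entries make a non-left turn (cross product ≤ 0).
  4. Final stack is the convex hull in CCW order: (-5, -10), (8, -10), (6, 7), (-8, -1).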